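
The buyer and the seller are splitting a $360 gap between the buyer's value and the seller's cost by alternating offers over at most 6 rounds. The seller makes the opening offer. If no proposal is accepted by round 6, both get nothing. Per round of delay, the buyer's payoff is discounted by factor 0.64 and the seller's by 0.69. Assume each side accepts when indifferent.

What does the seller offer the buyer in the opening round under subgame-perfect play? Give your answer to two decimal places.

147.90

Round 6 (the buyer proposes): the seller will accept anything ≥ 0, so the buyer offers 0 and keeps 360.
Round 5 (the seller proposes): the buyer can get 360 next round, worth 0.64 × 360 = 230.4 now, so the seller offers 230.4, keeping 129.6.
Round 4 (the buyer proposes): the seller can get 129.6 next round, worth 0.69 × 129.6 = 89.424 now; the buyer offers that and keeps 270.576.
Round 3 (the seller proposes): the buyer can get 270.576 next round, worth 0.64 × 270.576 = 173.16864 now; the seller offers that and keeps 186.83136.
Round 2 (the buyer proposes): the seller can get 186.83136 next round, worth 0.69 × 186.83136 = 128.9136384 now. The buyer offers 128.9136384 and keeps 360 − 128.9136384 = 231.0863616.
Round 1 (the seller proposes): the buyer can get 231.0863616 next round, worth 0.64 × 231.0863616 = 147.895271424 now; the seller offers that and keeps 212.104728576.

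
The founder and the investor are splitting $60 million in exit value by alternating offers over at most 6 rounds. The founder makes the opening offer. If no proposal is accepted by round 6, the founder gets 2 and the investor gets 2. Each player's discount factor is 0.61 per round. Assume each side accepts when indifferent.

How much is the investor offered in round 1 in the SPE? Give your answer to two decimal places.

24.48

Round 6 (the investor proposes): the founder gets 2 if talks fail, so the investor offers 2 and keeps 58.
Round 5 (the founder proposes): the investor can get 58 next round, worth 0.61 × 58 = 35.38 now; the founder offers that and keeps 24.62.
Round 4 (the investor proposes): the founder can get 24.62 next round, worth 0.61 × 24.62 = 15.0182 now. The investor offers 15.0182 and keeps 60 − 15.0182 = 44.9818.
Round 3 (the founder proposes): the investor can get 44.9818 next round, worth 0.61 × 44.9818 = 27.438898 now. The founder offers 27.438898 and keeps 60 − 27.438898 = 32.561102.
Round 2 (the investor proposes): the founder can get 32.561102 next round, worth 0.61 × 32.561102 = 19.86227222 now; the investor offers that and keeps 40.13772778.
Round 1 (the founder proposes): the investor can get 40.13772778 next round, worth 0.61 × 40.13772778 = 24.4840139458 now, so the founder offers 24.4840139458, keeping 35.5159860542.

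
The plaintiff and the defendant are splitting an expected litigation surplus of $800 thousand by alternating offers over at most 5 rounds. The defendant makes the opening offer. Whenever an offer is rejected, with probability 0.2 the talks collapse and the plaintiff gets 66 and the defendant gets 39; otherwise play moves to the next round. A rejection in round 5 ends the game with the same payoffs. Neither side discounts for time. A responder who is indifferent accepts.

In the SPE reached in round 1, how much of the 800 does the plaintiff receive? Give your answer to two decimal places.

Round 5 (the defendant proposes): the plaintiff gets 66 if talks fail, so the defendant offers 66 and keeps 734.
Round 4 (the plaintiff proposes): rejecting gives the defendant an expected 0.8 × 734 + 0.2 × 39 = 595; the plaintiff offers that and keeps 205.
Round 3 (the defendant proposes): rejecting gives the plaintiff an expected 0.8 × 205 + 0.2 × 66 = 177.2. The defendant offers 177.2 and keeps 800 − 177.2 = 622.8.
Round 2 (the plaintiff proposes): rejecting gives the defendant an expected 0.8 × 622.8 + 0.2 × 39 = 506.04; the plaintiff offers that and keeps 293.96.
Round 1 (the defendant proposes): rejecting gives the plaintiff an expected 0.8 × 293.96 + 0.2 × 66 = 248.368. The defendant offers 248.368 and keeps 800 − 248.368 = 551.632.

248.37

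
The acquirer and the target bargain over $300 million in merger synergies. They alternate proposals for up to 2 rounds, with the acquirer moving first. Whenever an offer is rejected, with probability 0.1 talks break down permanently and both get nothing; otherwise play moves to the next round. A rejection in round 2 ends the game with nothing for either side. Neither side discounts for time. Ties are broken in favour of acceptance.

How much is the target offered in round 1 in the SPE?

270

Round 2 (the target proposes): rejection yields 0 for the acquirer; the target offers 0 and keeps 300.
Round 1 (the acquirer proposes): rejecting gives the target an expected 0.9 × 300 = 270. The acquirer offers 270 and keeps 300 − 270 = 30.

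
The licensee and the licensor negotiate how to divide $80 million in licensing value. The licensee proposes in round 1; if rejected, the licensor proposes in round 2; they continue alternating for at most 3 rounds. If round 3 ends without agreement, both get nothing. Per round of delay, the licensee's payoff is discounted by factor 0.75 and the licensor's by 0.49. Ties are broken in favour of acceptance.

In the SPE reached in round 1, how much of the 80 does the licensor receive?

Round 3 (the licensee proposes): rejection yields 0 for the licensor; the licensee offers 0 and keeps 80.
Round 2 (the licensor proposes): the licensee can get 80 next round, worth 0.75 × 80 = 60 now; the licensor offers that and keeps 20.
Round 1 (the licensee proposes): the licensor can get 20 next round, worth 0.49 × 20 = 9.8 now; the licensee offers that and keeps 70.2.

9.8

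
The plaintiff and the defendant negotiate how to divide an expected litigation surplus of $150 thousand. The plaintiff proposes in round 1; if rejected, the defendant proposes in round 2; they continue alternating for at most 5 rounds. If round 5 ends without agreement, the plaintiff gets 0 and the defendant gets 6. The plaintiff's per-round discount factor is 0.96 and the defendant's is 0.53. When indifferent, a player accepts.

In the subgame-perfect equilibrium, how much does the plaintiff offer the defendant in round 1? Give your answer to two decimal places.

Round 5 (the plaintiff proposes): the defendant gets 6 if talks fail, so the plaintiff offers 6 and keeps 144.
Round 4 (the defendant proposes): the plaintiff can get 144 next round, worth 0.96 × 144 = 138.24 now; the defendant offers that and keeps 11.76.
Round 3 (the plaintiff proposes): the defendant can get 11.76 next round, worth 0.53 × 11.76 = 6.2328 now. The plaintiff offers 6.2328 and keeps 150 − 6.2328 = 143.7672.
Round 2 (the defendant proposes): the plaintiff can get 143.7672 next round, worth 0.96 × 143.7672 = 138.016512 now, so the defendant offers 138.016512, keeping 11.983488.
Round 1 (the plaintiff proposes): the defendant can get 11.983488 next round, worth 0.53 × 11.983488 = 6.35124864 now. The plaintiff offers 6.35124864 and keeps 150 − 6.35124864 = 143.64875136.

6.35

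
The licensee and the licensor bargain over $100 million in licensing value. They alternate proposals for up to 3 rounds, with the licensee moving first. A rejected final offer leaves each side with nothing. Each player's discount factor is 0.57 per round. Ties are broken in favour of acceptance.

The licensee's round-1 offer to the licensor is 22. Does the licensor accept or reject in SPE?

Round 3 (the licensee proposes): the licensor will accept anything ≥ 0, so the licensee offers 0 and keeps 100.
Round 2 (the licensor proposes): the licensee can get 100 next round, worth 0.57 × 100 = 57 now; the licensor offers that and keeps 43.
So by rejecting in round 1, the licensor gets 43 next round, worth 0.57 × 43 = 24.51 now.
Offer 22 < 24.51, so the licensor rejects.

Reject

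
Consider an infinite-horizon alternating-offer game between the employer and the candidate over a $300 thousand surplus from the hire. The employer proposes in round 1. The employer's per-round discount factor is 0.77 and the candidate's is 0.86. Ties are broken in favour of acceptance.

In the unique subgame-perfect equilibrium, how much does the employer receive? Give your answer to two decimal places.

124.33

When the employer proposes, the candidate accepts any offer worth at least 0.86 times what the candidate would get by proposing next round; and vice versa.
This gives x = 300 − 0.86y and y = 300 − 0.77x, where x and y are each side's share when it proposes.
Hence (1 − 0.86·0.77)x = 300(1 − 0.86), i.e. 0.3378·x = 42.
x ≈ 124.3339; the candidate's share is 300 − x ≈ 175.6661.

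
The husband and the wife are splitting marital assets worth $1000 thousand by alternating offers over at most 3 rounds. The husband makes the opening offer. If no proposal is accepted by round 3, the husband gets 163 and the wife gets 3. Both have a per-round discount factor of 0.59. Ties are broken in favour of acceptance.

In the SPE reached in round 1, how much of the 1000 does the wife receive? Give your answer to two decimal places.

242.94

Round 3 (the husband proposes): the wife gets 3 if talks fail, so the husband offers 3 and keeps 997.
Round 2 (the wife proposes): the husband can get 997 next round, worth 0.59 × 997 = 588.23 now. The wife offers 588.23 and keeps 1000 − 588.23 = 411.77.
Round 1 (the husband proposes): the wife can get 411.77 next round, worth 0.59 × 411.77 = 242.9443 now. The husband offers 242.9443 and keeps 1000 − 242.9443 = 757.0557.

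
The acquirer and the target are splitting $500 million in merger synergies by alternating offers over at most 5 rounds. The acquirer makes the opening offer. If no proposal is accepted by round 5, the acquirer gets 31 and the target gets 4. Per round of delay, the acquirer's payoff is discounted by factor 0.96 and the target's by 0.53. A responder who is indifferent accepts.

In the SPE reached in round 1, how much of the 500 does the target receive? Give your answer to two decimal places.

Round 5 (the acquirer proposes): the target gets 4 if talks fail, so the acquirer offers 4 and keeps 496.
Round 4 (the target proposes): the acquirer can get 496 next round, worth 0.96 × 496 = 476.16 now. The target offers 476.16 and keeps 500 − 476.16 = 23.84.
Round 3 (the acquirer proposes): the target can get 23.84 next round, worth 0.53 × 23.84 = 12.6352 now, so the acquirer offers 12.6352, keeping 487.3648.
Round 2 (the target proposes): the acquirer can get 487.3648 next round, worth 0.96 × 487.3648 = 467.870208 now. The target offers 467.870208 and keeps 500 − 467.870208 = 32.129792.
Round 1 (the acquirer proposes): the target can get 32.129792 next round, worth 0.53 × 32.129792 = 17.02878976 now; the acquirer offers that and keeps 482.97121024.

17.03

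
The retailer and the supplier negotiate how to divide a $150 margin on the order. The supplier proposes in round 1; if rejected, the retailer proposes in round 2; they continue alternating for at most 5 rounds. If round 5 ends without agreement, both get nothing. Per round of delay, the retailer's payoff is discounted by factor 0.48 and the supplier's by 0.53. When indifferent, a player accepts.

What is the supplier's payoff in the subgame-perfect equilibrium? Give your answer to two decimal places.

Round 5 (the supplier proposes): the retailer will accept anything ≥ 0, so the supplier offers 0 and keeps 150.
Round 4 (the retailer proposes): the supplier can get 150 next round, worth 0.53 × 150 = 79.5 now. The retailer offers 79.5 and keeps 150 − 79.5 = 70.5.
Round 3 (the supplier proposes): the retailer can get 70.5 next round, worth 0.48 × 70.5 = 33.84 now. The supplier offers 33.84 and keeps 150 − 33.84 = 116.16.
Round 2 (the retailer proposes): the supplier can get 116.16 next round, worth 0.53 × 116.16 = 61.5648 now; the retailer offers that and keeps 88.4352.
Round 1 (the supplier proposes): the retailer can get 88.4352 next round, worth 0.48 × 88.4352 = 42.448896 now, so the supplier offers 42.448896, keeping 107.551104.

107.55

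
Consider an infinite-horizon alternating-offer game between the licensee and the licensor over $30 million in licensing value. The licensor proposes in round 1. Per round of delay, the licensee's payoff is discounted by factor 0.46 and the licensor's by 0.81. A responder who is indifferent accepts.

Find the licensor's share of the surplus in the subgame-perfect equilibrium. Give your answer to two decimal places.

25.82

In a stationary SPE each proposer offers the other exactly their discounted continuation value.
If the licensor keeps x when proposing and the licensee keeps y when proposing, then x = 30 − 0.46y and y = 30 − 0.81x.
Solving: x = 30(1 − 0.46) / (1 − 0.81·0.46) = 16.2 / 0.6274 ≈ 25.8208.
The licensee gets 30 − 25.8208 ≈ 4.1792.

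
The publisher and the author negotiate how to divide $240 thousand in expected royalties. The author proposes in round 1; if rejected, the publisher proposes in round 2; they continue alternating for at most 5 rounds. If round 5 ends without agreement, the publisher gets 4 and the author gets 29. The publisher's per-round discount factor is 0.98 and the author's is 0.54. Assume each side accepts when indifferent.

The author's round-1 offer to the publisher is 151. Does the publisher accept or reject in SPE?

Round 5 (the author proposes): the publisher gets 4 if talks fail, so the author offers 4 and keeps 236.
Round 4 (the publisher proposes): the author can get 236 next round, worth 0.54 × 236 = 127.44 now. The publisher offers 127.44 and keeps 240 − 127.44 = 112.56.
Round 3 (the author proposes): the publisher can get 112.56 next round, worth 0.98 × 112.56 = 110.3088 now, so the author offers 110.3088, keeping 129.6912.
Round 2 (the publisher proposes): the author can get 129.6912 next round, worth 0.54 × 129.6912 = 70.033248 now, so the publisher offers 70.033248, keeping 169.966752.
So by rejecting in round 1, the publisher gets 169.966752 next round, worth 0.98 × 169.966752 = 166.56741696 now.
Offer 151 < 166.56741696, so the publisher rejects.

Reject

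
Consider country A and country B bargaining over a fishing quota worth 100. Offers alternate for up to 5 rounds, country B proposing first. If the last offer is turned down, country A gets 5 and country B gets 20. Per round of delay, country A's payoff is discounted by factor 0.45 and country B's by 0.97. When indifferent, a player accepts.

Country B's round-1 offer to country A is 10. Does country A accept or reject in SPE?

Accept

Round 5 (country B proposes): country A gets 5 if talks fail, so country B offers 5 and keeps 95.
Round 4 (country A proposes): country B can get 95 next round, worth 0.97 × 95 = 92.15 now, so country A offers 92.15, keeping 7.85.
Round 3 (country B proposes): country A can get 7.85 next round, worth 0.45 × 7.85 = 3.5325 now; country B offers that and keeps 96.4675.
Round 2 (country A proposes): country B can get 96.4675 next round, worth 0.97 × 96.4675 = 93.573475 now; country A offers that and keeps 6.426525.
So by rejecting in round 1, country A gets 6.426525 next round, worth 0.45 × 6.426525 = 2.89193625 now.
Offer 10 ≥ 2.89193625, so country A accepts.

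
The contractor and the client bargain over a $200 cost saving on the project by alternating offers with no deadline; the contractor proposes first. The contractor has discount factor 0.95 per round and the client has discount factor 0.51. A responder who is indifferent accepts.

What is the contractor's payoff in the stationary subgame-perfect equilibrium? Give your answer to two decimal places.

When the contractor proposes, the client accepts any offer worth at least 0.51 times what the client would get by proposing next round; and vice versa.
This gives x = 200 − 0.51y and y = 200 − 0.95x, where x and y are each side's share when it proposes.
Hence (1 − 0.51·0.95)x = 200(1 − 0.51), i.e. 0.5155·x = 98.
x ≈ 190.1067; the client's share is 200 − x ≈ 9.8933.

190.11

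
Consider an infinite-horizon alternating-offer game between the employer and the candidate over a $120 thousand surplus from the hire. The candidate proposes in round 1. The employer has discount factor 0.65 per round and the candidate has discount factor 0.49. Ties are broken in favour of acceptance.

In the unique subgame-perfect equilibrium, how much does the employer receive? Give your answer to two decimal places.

Let x be the candidate's share when the candidate proposes and y be the employer's share when the employer proposes.
The employer accepts iff offered ≥ 0.65·y, so x = 120 − 0.65y. Symmetrically y = 120 − 0.49x.
Substituting: x = 120 − 0.65(120 − 0.49x), giving x(1 − 0.49·0.65) = 120(1 − 0.65).
So x = 120 × 0.35 / 0.6815 ≈ 61.6288, and the employer receives 120 − x ≈ 58.3712.

58.37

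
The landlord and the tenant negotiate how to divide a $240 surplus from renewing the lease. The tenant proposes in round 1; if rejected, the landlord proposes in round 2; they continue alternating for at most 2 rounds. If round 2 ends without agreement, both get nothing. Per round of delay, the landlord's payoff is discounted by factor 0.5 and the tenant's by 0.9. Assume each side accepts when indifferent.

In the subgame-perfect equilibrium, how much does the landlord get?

Round 2 (the landlord proposes): the tenant will accept anything ≥ 0, so the landlord offers 0 and keeps 240.
Round 1 (the tenant proposes): the landlord can get 240 next round, worth 0.5 × 240 = 120 now. The tenant offers 120 and keeps 240 − 120 = 120.

120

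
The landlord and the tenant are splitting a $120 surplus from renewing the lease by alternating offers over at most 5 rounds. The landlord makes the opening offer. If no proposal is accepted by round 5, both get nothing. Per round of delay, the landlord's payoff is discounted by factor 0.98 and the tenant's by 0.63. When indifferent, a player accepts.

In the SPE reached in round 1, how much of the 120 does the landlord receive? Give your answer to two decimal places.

Round 5 (the landlord proposes): the tenant will accept anything ≥ 0, so the landlord offers 0 and keeps 120.
Round 4 (the tenant proposes): the landlord can get 120 next round, worth 0.98 × 120 = 117.6 now; the tenant offers that and keeps 2.4.
Round 3 (the landlord proposes): the tenant can get 2.4 next round, worth 0.63 × 2.4 = 1.512 now, so the landlord offers 1.512, keeping 118.488.
Round 2 (the tenant proposes): the landlord can get 118.488 next round, worth 0.98 × 118.488 = 116.11824 now, so the tenant offers 116.11824, keeping 3.88176.
Round 1 (the landlord proposes): the tenant can get 3.88176 next round, worth 0.63 × 3.88176 = 2.4455088 now. The landlord offers 2.4455088 and keeps 120 − 2.4455088 = 117.5544912.

117.55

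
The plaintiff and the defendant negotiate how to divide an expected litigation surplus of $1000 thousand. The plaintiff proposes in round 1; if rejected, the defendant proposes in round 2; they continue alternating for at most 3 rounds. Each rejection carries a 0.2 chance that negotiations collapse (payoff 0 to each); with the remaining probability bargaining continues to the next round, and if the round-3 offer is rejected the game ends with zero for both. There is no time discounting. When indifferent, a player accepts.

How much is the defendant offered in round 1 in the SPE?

By backward induction:
Round 3 (the plaintiff proposes): rejection yields 0 for the defendant; the plaintiff offers 0 and keeps 1000.
Round 2 (the defendant proposes): rejecting gives the plaintiff an expected 0.8 × 1000 = 800; the defendant offers that and keeps 200.
Round 1 (the plaintiff proposes): rejecting gives the defendant an expected 0.8 × 200 = 160. The plaintiff offers 160 and keeps 1000 − 160 = 840.

160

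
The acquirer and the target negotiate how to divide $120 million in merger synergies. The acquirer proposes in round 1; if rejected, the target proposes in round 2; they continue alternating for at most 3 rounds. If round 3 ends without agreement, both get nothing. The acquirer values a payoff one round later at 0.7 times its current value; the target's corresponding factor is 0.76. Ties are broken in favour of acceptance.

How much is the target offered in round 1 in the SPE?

27.36

Round 3 (the acquirer proposes): rejection yields 0 for the target; the acquirer offers 0 and keeps 120.
Round 2 (the target proposes): the acquirer can get 120 next round, worth 0.7 × 120 = 84 now, so the target offers 84, keeping 36.
Round 1 (the acquirer proposes): the target can get 36 next round, worth 0.76 × 36 = 27.36 now, so the acquirer offers 27.36, keeping 92.64.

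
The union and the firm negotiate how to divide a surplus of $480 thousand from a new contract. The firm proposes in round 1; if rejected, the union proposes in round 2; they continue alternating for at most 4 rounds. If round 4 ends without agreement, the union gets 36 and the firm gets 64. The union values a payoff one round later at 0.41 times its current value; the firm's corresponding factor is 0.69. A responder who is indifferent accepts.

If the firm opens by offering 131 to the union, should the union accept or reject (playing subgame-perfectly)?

Round 4 (the union proposes): the firm gets 64 if talks fail, so the union offers 64 and keeps 416.
Round 3 (the firm proposes): the union can get 416 next round, worth 0.41 × 416 = 170.56 now; the firm offers that and keeps 309.44.
Round 2 (the union proposes): the firm can get 309.44 next round, worth 0.69 × 309.44 = 213.5136 now. The union offers 213.5136 and keeps 480 − 213.5136 = 266.4864.
So by rejecting in round 1, the union gets 266.4864 next round, worth 0.41 × 266.4864 = 109.259424 now.
Offer 131 ≥ 109.259424, so the union accepts.

Accept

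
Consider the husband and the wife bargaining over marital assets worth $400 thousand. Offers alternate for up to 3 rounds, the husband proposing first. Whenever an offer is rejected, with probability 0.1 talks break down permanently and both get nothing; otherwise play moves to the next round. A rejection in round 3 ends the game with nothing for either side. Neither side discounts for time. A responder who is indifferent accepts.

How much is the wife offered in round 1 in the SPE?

By backward induction:
Round 3 (the husband proposes): rejection yields 0 for the wife; the husband offers 0 and keeps 400.
Round 2 (the wife proposes): rejecting gives the husband an expected 0.9 × 400 = 360, so the wife offers 360, keeping 40.
Round 1 (the husband proposes): rejecting gives the wife an expected 0.9 × 40 = 36, so the husband offers 36, keeping 364.

36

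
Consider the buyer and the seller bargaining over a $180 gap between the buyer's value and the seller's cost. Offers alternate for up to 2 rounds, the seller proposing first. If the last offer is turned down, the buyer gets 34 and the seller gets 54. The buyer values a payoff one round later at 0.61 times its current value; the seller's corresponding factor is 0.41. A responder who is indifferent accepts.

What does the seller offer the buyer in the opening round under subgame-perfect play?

Round 2 (the buyer proposes): the seller gets 54 if talks fail, so the buyer offers 54 and keeps 126.
Round 1 (the seller proposes): the buyer can get 126 next round, worth 0.61 × 126 = 76.86 now; the seller offers that and keeps 103.14.

76.86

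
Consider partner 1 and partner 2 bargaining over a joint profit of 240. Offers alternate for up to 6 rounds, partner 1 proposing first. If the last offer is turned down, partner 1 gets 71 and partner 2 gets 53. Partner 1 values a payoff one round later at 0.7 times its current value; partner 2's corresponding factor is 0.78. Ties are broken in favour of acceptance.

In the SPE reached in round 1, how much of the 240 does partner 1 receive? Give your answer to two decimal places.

113.88

By backward induction:
Round 6 (partner 2 proposes): partner 1 gets 71 if talks fail, so partner 2 offers 71 and keeps 169.
Round 5 (partner 1 proposes): partner 2 can get 169 next round, worth 0.78 × 169 = 131.82 now. Partner 1 offers 131.82 and keeps 240 − 131.82 = 108.18.
Round 4 (partner 2 proposes): partner 1 can get 108.18 next round, worth 0.7 × 108.18 = 75.726 now, so partner 2 offers 75.726, keeping 164.274.
Round 3 (partner 1 proposes): partner 2 can get 164.274 next round, worth 0.78 × 164.274 = 128.13372 now, so partner 1 offers 128.13372, keeping 111.86628.
Round 2 (partner 2 proposes): partner 1 can get 111.86628 next round, worth 0.7 × 111.86628 = 78.306396 now. Partner 2 offers 78.306396 and keeps 240 − 78.306396 = 161.693604.
Round 1 (partner 1 proposes): partner 2 can get 161.693604 next round, worth 0.78 × 161.693604 = 126.12101112 now. Partner 1 offers 126.12101112 and keeps 240 − 126.12101112 = 113.87898888.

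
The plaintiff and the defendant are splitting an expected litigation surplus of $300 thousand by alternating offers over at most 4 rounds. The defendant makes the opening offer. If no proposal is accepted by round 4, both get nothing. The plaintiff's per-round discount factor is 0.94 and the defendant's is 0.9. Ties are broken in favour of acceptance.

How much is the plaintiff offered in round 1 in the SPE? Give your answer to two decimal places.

266.77

Solve by backward induction from round 4.
Round 4 (the plaintiff proposes): the defendant will accept anything ≥ 0, so the plaintiff offers 0 and keeps 300.
Round 3 (the defendant proposes): the plaintiff can get 300 next round, worth 0.94 × 300 = 282 now. The defendant offers 282 and keeps 300 − 282 = 18.
Round 2 (the plaintiff proposes): the defendant can get 18 next round, worth 0.9 × 18 = 16.2 now; the plaintiff offers that and keeps 283.8.
Round 1 (the defendant proposes): the plaintiff can get 283.8 next round, worth 0.94 × 283.8 = 266.772 now; the defendant offers that and keeps 33.228.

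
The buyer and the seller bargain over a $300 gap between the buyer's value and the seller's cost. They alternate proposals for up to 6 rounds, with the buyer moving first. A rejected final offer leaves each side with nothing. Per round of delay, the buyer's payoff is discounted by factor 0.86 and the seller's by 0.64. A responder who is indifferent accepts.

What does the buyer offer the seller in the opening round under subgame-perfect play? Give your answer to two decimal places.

Round 6 (the seller proposes): the buyer will accept anything ≥ 0, so the seller offers 0 and keeps 300.
Round 5 (the buyer proposes): the seller can get 300 next round, worth 0.64 × 300 = 192 now, so the buyer offers 192, keeping 108.
Round 4 (the seller proposes): the buyer can get 108 next round, worth 0.86 × 108 = 92.88 now, so the seller offers 92.88, keeping 207.12.
Round 3 (the buyer proposes): the seller can get 207.12 next round, worth 0.64 × 207.12 = 132.5568 now. The buyer offers 132.5568 and keeps 300 − 132.5568 = 167.4432.
Round 2 (the seller proposes): the buyer can get 167.4432 next round, worth 0.86 × 167.4432 = 144.001152 now; the seller offers that and keeps 155.998848.
Round 1 (the buyer proposes): the seller can get 155.998848 next round, worth 0.64 × 155.998848 = 99.83926272 now, so the buyer offers 99.83926272, keeping 200.16073728.

99.84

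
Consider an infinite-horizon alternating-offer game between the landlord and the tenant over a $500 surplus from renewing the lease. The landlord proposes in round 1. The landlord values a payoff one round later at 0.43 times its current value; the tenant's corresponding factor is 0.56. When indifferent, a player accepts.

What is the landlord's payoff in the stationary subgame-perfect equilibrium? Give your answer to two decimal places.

289.78

Let x be the landlord's share when the landlord proposes and y be the tenant's share when the tenant proposes.
The tenant accepts iff offered ≥ 0.56·y, so x = 500 − 0.56y. Symmetrically y = 500 − 0.43x.
Substituting: x = 500 − 0.56(500 − 0.43x), giving x(1 − 0.43·0.56) = 500(1 − 0.56).
So x = 500 × 0.44 / 0.7592 ≈ 289.7787, and the tenant receives 500 − x ≈ 210.2213.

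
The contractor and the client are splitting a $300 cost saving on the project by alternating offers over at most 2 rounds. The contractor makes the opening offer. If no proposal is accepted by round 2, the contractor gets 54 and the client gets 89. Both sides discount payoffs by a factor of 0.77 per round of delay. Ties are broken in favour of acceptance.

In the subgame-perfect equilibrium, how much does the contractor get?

Solve by backward induction from round 2.
Round 2 (the client proposes): the contractor gets 54 if talks fail, so the client offers 54 and keeps 246.
Round 1 (the contractor proposes): the client can get 246 next round, worth 0.77 × 246 = 189.42 now, so the contractor offers 189.42, keeping 110.58.

110.58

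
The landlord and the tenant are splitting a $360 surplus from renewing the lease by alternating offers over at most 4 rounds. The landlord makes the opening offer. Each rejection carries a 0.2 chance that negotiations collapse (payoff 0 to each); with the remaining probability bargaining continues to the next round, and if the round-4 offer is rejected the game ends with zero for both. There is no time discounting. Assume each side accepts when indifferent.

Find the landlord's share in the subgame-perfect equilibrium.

Round 4 (the tenant proposes): the landlord will accept anything ≥ 0, so the tenant offers 0 and keeps 360.
Round 3 (the landlord proposes): rejecting gives the tenant an expected 0.8 × 360 = 288. The landlord offers 288 and keeps 360 − 288 = 72.
Round 2 (the tenant proposes): rejecting gives the landlord an expected 0.8 × 72 = 57.6; the tenant offers that and keeps 302.4.
Round 1 (the landlord proposes): rejecting gives the tenant an expected 0.8 × 302.4 = 241.92; the landlord offers that and keeps 118.08.

118.08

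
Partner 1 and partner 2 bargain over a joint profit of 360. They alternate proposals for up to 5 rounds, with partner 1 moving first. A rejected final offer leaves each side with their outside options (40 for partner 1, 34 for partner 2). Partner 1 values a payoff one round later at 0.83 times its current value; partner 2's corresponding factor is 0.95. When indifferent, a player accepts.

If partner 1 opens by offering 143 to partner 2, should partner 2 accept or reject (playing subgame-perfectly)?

Accept

Round 5 (partner 1 proposes): partner 2 gets 34 if talks fail, so partner 1 offers 34 and keeps 326.
Round 4 (partner 2 proposes): partner 1 can get 326 next round, worth 0.83 × 326 = 270.58 now, so partner 2 offers 270.58, keeping 89.42.
Round 3 (partner 1 proposes): partner 2 can get 89.42 next round, worth 0.95 × 89.42 = 84.949 now; partner 1 offers that and keeps 275.051.
Round 2 (partner 2 proposes): partner 1 can get 275.051 next round, worth 0.83 × 275.051 = 228.29233 now, so partner 2 offers 228.29233, keeping 131.70767.
So by rejecting in round 1, partner 2 gets 131.70767 next round, worth 0.95 × 131.70767 = 125.1222865 now.
Offer 143 ≥ 125.1222865, so partner 2 accepts.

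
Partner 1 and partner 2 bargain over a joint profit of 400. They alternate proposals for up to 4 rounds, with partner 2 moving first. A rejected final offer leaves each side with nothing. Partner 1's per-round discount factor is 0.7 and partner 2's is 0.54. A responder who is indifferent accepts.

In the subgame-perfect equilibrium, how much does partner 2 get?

Solve by backward induction from round 4.
Round 4 (partner 1 proposes): rejection yields 0 for partner 2; partner 1 offers 0 and keeps 400.
Round 3 (partner 2 proposes): partner 1 can get 400 next round, worth 0.7 × 400 = 280 now. Partner 2 offers 280 and keeps 400 − 280 = 120.
Round 2 (partner 1 proposes): partner 2 can get 120 next round, worth 0.54 × 120 = 64.8 now. Partner 1 offers 64.8 and keeps 400 − 64.8 = 335.2.
Round 1 (partner 2 proposes): partner 1 can get 335.2 next round, worth 0.7 × 335.2 = 234.64 now; partner 2 offers that and keeps 165.36.

165.36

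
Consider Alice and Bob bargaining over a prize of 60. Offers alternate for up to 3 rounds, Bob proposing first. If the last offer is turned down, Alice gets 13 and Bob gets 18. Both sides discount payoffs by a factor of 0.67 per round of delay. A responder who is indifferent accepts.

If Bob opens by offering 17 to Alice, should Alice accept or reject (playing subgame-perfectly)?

Round 3 (Bob proposes): Alice gets 13 if talks fail, so Bob offers 13 and keeps 47.
Round 2 (Alice proposes): Bob can get 47 next round, worth 0.67 × 47 = 31.49 now. Alice offers 31.49 and keeps 60 − 31.49 = 28.51.
So by rejecting in round 1, Alice gets 28.51 next round, worth 0.67 × 28.51 = 19.1017 now.
Offer 17 < 19.1017, so Alice rejects.

Reject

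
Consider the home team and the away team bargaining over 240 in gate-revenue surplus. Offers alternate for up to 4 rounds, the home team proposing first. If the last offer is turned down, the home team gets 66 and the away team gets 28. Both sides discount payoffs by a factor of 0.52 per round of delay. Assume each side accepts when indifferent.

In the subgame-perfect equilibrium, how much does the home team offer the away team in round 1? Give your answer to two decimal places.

Round 4 (the away team proposes): the home team gets 66 if talks fail, so the away team offers 66 and keeps 174.
Round 3 (the home team proposes): the away team can get 174 next round, worth 0.52 × 174 = 90.48 now, so the home team offers 90.48, keeping 149.52.
Round 2 (the away team proposes): the home team can get 149.52 next round, worth 0.52 × 149.52 = 77.7504 now. The away team offers 77.7504 and keeps 240 − 77.7504 = 162.2496.
Round 1 (the home team proposes): the away team can get 162.2496 next round, worth 0.52 × 162.2496 = 84.369792 now, so the home team offers 84.369792, keeping 155.630208.

84.37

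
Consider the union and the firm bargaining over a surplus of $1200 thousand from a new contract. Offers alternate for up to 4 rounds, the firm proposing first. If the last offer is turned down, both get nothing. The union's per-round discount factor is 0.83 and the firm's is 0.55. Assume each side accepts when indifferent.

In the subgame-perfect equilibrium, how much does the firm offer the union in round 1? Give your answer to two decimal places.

Work backward from the last round.
Round 4 (the union proposes): rejection yields 0 for the firm; the union offers 0 and keeps 1200.
Round 3 (the firm proposes): the union can get 1200 next round, worth 0.83 × 1200 = 996 now, so the firm offers 996, keeping 204.
Round 2 (the union proposes): the firm can get 204 next round, worth 0.55 × 204 = 112.2 now. The union offers 112.2 and keeps 1200 − 112.2 = 1087.8.
Round 1 (the firm proposes): the union can get 1087.8 next round, worth 0.83 × 1087.8 = 902.874 now. The firm offers 902.874 and keeps 1200 − 902.874 = 297.126.

902.87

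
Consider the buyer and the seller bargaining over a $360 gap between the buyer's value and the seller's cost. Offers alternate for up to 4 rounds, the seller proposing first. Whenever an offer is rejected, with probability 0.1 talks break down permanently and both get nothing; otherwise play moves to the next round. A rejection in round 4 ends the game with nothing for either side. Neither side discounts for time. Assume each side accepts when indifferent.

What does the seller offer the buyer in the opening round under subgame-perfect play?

Round 4 (the buyer proposes): the seller will accept anything ≥ 0, so the buyer offers 0 and keeps 360.
Round 3 (the seller proposes): rejecting gives the buyer an expected 0.9 × 360 = 324, so the seller offers 324, keeping 36.
Round 2 (the buyer proposes): rejecting gives the seller an expected 0.9 × 36 = 32.4. The buyer offers 32.4 and keeps 360 − 32.4 = 327.6.
Round 1 (the seller proposes): rejecting gives the buyer an expected 0.9 × 327.6 = 294.84. The seller offers 294.84 and keeps 360 − 294.84 = 65.16.

294.84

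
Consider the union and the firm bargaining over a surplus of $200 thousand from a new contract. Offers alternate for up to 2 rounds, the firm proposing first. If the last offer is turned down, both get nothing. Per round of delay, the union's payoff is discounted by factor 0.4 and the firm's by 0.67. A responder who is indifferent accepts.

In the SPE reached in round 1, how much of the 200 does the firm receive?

120

By backward induction:
Round 2 (the union proposes): the firm will accept anything ≥ 0, so the union offers 0 and keeps 200.
Round 1 (the firm proposes): the union can get 200 next round, worth 0.4 × 200 = 80 now, so the firm offers 80, keeping 120.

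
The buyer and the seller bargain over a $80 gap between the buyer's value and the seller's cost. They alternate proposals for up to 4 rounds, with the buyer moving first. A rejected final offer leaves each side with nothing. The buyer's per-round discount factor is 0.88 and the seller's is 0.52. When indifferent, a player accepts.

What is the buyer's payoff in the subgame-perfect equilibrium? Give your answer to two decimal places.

Work backward from the last round.
Round 4 (the seller proposes): rejection yields 0 for the buyer; the seller offers 0 and keeps 80.
Round 3 (the buyer proposes): the seller can get 80 next round, worth 0.52 × 80 = 41.6 now; the buyer offers that and keeps 38.4.
Round 2 (the seller proposes): the buyer can get 38.4 next round, worth 0.88 × 38.4 = 33.792 now. The seller offers 33.792 and keeps 80 − 33.792 = 46.208.
Round 1 (the buyer proposes): the seller can get 46.208 next round, worth 0.52 × 46.208 = 24.02816 now; the buyer offers that and keeps 55.97184.

55.97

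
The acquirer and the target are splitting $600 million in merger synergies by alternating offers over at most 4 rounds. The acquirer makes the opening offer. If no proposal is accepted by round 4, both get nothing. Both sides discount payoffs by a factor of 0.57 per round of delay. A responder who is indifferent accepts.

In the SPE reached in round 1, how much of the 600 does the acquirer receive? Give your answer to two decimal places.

341.82

Round 4 (the target proposes): the acquirer will accept anything ≥ 0, so the target offers 0 and keeps 600.
Round 3 (the acquirer proposes): the target can get 600 next round, worth 0.57 × 600 = 342 now. The acquirer offers 342 and keeps 600 − 342 = 258.
Round 2 (the target proposes): the acquirer can get 258 next round, worth 0.57 × 258 = 147.06 now. The target offers 147.06 and keeps 600 − 147.06 = 452.94.
Round 1 (the acquirer proposes): the target can get 452.94 next round, worth 0.57 × 452.94 = 258.1758 now. The acquirer offers 258.1758 and keeps 600 − 258.1758 = 341.8242.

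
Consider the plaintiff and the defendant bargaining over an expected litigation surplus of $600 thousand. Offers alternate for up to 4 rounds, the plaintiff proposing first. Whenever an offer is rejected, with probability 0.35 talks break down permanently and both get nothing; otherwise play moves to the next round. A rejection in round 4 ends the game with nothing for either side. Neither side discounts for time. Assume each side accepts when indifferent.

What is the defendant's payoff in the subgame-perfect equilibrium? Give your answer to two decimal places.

301.28

By backward induction:
Round 4 (the defendant proposes): the plaintiff will accept anything ≥ 0, so the defendant offers 0 and keeps 600.
Round 3 (the plaintiff proposes): rejecting gives the defendant an expected 0.65 × 600 = 390, so the plaintiff offers 390, keeping 210.
Round 2 (the defendant proposes): rejecting gives the plaintiff an expected 0.65 × 210 = 136.5, so the defendant offers 136.5, keeping 463.5.
Round 1 (the plaintiff proposes): rejecting gives the defendant an expected 0.65 × 463.5 = 301.275; the plaintiff offers that and keeps 298.725.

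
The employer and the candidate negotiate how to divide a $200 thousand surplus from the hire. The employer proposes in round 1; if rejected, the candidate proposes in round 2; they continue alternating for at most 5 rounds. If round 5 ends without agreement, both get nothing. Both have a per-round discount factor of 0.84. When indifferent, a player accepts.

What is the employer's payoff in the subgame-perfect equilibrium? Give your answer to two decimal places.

154.15

Work backward from the last round.
Round 5 (the employer proposes): rejection yields 0 for the candidate; the employer offers 0 and keeps 200.
Round 4 (the candidate proposes): the employer can get 200 next round, worth 0.84 × 200 = 168 now. The candidate offers 168 and keeps 200 − 168 = 32.
Round 3 (the employer proposes): the candidate can get 32 next round, worth 0.84 × 32 = 26.88 now; the employer offers that and keeps 173.12.
Round 2 (the candidate proposes): the employer can get 173.12 next round, worth 0.84 × 173.12 = 145.4208 now. The candidate offers 145.4208 and keeps 200 − 145.4208 = 54.5792.
Round 1 (the employer proposes): the candidate can get 54.5792 next round, worth 0.84 × 54.5792 = 45.846528 now, so the employer offers 45.846528, keeping 154.153472.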